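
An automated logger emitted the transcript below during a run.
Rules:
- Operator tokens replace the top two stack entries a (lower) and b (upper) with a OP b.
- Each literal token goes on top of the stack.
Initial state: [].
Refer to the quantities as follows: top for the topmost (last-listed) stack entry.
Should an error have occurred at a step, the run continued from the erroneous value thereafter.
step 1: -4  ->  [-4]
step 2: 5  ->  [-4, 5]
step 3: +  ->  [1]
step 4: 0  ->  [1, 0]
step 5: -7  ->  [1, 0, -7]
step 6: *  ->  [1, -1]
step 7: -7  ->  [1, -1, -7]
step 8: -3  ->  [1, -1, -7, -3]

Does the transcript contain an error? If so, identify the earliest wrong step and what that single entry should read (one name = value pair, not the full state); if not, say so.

Recomputing the run from the initial state:
step 1: [-4]
step 2: [-4, 5]
step 3: [1]
step 4: [1, 0]
step 5: [1, 0, -7]
step 6: [1, 0]
step 7: [1, 0, -7]
step 8: [1, 0, -7, -3]
The first disagreement with the transcript is at step 6, where the value should be top = 0.

step 6, top = 0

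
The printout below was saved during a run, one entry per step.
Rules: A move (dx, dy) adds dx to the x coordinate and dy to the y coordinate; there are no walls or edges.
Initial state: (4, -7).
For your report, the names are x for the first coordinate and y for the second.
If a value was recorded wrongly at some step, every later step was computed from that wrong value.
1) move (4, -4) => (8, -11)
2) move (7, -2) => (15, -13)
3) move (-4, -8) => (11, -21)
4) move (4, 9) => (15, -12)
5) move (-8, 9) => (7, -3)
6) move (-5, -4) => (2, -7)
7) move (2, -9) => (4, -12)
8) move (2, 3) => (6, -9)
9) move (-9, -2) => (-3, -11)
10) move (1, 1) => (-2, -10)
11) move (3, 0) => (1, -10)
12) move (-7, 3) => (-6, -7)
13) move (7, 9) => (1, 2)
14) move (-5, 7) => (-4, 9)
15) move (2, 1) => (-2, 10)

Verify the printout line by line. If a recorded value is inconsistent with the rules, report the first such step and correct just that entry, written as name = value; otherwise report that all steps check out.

Recomputing the run from the initial state:
step 1: x = 8, y = -11
step 2: x = 15, y = -13
step 3: x = 11, y = -21
step 4: x = 15, y = -12
step 5: x = 7, y = -3
step 6: x = 2, y = -7
step 7: x = 4, y = -16
step 8: x = 6, y = -13
step 9: x = -3, y = -15
step 10: x = -2, y = -14
step 11: x = 1, y = -14
step 12: x = -6, y = -11
step 13: x = 1, y = -2
step 14: x = -4, y = 5
step 15: x = -2, y = 6
The first disagreement with the printout is at step 7, where the value should be y = -16.

step 7, y = -16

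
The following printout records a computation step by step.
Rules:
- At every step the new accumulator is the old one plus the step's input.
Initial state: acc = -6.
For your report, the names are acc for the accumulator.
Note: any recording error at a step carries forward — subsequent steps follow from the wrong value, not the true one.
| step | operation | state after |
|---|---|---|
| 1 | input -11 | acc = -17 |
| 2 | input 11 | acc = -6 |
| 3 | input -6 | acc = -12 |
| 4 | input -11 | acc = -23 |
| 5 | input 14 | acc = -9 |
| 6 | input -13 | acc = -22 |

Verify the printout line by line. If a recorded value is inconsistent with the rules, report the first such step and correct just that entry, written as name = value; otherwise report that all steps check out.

no error

Recomputing the run from the initial state:
step 1: acc = -17
step 2: acc = -6
step 3: acc = -12
step 4: acc = -23
step 5: acc = -9
step 6: acc = -22
This matches the printout at every step.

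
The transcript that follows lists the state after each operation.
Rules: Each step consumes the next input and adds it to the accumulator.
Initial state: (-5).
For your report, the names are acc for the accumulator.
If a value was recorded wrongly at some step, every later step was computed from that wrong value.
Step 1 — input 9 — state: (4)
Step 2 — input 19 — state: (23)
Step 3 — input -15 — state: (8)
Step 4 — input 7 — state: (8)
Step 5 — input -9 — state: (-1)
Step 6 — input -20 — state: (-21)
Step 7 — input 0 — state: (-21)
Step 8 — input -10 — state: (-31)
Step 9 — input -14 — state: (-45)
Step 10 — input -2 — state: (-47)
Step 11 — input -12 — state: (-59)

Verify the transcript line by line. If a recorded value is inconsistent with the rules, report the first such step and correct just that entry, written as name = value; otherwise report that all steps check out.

step 4, acc = 15

step 1: acc = -5 + 9 = 4 -> no discrepancy
step 2: acc = 4 + 19 = 23 -> agrees with the transcript
step 3: acc = 23 + -15 = 8 -> in agreement
step 4: acc = 8 + 7 = 15 -> the entry is off here
Step 4 is the first one off; corrected, acc = 15.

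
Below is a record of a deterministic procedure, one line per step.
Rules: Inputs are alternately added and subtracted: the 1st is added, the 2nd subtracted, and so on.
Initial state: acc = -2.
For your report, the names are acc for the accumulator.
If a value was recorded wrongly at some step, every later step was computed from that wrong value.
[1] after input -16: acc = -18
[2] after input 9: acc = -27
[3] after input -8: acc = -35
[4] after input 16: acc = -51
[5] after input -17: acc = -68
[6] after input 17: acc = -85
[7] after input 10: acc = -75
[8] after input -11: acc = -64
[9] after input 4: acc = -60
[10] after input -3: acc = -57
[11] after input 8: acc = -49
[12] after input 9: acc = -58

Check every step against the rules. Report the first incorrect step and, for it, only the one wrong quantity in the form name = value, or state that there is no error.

no error

Recomputing the run from the initial state:
step 1: acc = -18
step 2: acc = -27
step 3: acc = -35
step 4: acc = -51
step 5: acc = -68
step 6: acc = -85
step 7: acc = -75
step 8: acc = -64
step 9: acc = -60
step 10: acc = -57
step 11: acc = -49
step 12: acc = -58
This matches the record at every step.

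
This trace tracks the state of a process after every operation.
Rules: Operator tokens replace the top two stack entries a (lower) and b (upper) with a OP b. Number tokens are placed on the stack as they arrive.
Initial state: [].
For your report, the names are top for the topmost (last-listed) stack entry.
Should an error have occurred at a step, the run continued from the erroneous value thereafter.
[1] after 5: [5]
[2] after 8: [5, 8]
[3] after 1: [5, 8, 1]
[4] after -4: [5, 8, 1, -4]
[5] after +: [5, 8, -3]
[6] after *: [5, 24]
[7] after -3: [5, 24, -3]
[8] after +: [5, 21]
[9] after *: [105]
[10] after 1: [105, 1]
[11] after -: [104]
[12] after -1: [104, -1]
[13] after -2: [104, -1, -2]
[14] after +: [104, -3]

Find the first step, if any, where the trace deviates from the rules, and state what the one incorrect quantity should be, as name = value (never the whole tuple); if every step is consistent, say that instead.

Recomputing the run from the initial state:
step 1: [5]
step 2: [5, 8]
step 3: [5, 8, 1]
step 4: [5, 8, 1, -4]
step 5: [5, 8, -3]
step 6: [5, -24]
step 7: [5, -24, -3]
step 8: [5, -27]
step 9: [-135]
step 10: [-135, 1]
step 11: [-136]
step 12: [-136, -1]
step 13: [-136, -1, -2]
step 14: [-136, -3]
The first disagreement with the trace is at step 6, where the value should be top = -24.

step 6, top = -24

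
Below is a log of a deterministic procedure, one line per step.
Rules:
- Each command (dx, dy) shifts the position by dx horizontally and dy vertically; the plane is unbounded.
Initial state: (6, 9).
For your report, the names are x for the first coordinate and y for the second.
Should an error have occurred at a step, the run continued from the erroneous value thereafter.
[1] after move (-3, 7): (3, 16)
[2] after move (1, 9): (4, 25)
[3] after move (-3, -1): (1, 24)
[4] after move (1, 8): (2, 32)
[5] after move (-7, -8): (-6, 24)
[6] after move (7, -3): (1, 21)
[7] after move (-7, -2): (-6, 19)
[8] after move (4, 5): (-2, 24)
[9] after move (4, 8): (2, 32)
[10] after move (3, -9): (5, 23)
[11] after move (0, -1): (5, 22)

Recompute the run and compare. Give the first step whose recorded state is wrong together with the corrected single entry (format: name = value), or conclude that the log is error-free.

step 5, x = -5

1. x = 6 + (-3) = 3, y = 9 + (7) = 16 (matches)
2. x = 3 + (1) = 4, y = 16 + (9) = 25 (no discrepancy)
3. x = 4 + (-3) = 1, y = 25 + (-1) = 24 (consistent with the log)
4. x = 1 + (1) = 2, y = 24 + (8) = 32 (matches)
5. x = 2 + (-7) = -5, y = 32 + (-8) = 24 (not what was recorded)
The earliest wrong entry is at step 5: it should read x = -5.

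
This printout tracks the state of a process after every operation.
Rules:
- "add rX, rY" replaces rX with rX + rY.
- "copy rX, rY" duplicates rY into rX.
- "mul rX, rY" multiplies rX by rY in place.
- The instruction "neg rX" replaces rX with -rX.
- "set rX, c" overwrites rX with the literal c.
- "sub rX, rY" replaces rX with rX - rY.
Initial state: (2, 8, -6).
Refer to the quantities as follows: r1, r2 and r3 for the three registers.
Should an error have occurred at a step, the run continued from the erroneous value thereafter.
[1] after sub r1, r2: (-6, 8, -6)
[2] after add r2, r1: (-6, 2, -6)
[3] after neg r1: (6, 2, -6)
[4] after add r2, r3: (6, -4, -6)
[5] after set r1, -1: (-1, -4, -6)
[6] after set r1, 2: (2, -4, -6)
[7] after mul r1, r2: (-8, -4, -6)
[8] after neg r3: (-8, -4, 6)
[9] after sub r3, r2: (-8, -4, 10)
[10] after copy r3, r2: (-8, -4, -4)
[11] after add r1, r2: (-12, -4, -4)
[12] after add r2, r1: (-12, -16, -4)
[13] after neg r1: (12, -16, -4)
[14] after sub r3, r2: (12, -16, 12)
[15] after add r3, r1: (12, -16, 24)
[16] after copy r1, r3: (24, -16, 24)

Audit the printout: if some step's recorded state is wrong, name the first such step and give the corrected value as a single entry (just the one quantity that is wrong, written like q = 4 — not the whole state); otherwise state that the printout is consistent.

no error

Recomputing the run from the initial state:
step 1: r1 = -6, r2 = 8, r3 = -6
step 2: r1 = -6, r2 = 2, r3 = -6
step 3: r1 = 6, r2 = 2, r3 = -6
step 4: r1 = 6, r2 = -4, r3 = -6
step 5: r1 = -1, r2 = -4, r3 = -6
step 6: r1 = 2, r2 = -4, r3 = -6
step 7: r1 = -8, r2 = -4, r3 = -6
step 8: r1 = -8, r2 = -4, r3 = 6
step 9: r1 = -8, r2 = -4, r3 = 10
step 10: r1 = -8, r2 = -4, r3 = -4
step 11: r1 = -12, r2 = -4, r3 = -4
step 12: r1 = -12, r2 = -16, r3 = -4
step 13: r1 = 12, r2 = -16, r3 = -4
step 14: r1 = 12, r2 = -16, r3 = 12
step 15: r1 = 12, r2 = -16, r3 = 24
step 16: r1 = 24, r2 = -16, r3 = 24
This matches the printout at every step.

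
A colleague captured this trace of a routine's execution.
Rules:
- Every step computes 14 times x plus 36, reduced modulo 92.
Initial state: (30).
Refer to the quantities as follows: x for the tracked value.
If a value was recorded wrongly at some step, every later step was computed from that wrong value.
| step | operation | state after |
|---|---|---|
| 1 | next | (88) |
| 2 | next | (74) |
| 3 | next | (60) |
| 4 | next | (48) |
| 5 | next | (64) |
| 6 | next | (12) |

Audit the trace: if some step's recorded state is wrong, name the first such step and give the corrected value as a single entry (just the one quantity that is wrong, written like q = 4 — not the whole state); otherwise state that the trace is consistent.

step 1: x = (14*30 + 36) mod 92 = 88 -> confirmed correct
step 2: x = (14*88 + 36) mod 92 = 72 -> the entry is off here
The audit stops at step 2: the recorded entry is wrong and should be x = 72.

step 2, x = 72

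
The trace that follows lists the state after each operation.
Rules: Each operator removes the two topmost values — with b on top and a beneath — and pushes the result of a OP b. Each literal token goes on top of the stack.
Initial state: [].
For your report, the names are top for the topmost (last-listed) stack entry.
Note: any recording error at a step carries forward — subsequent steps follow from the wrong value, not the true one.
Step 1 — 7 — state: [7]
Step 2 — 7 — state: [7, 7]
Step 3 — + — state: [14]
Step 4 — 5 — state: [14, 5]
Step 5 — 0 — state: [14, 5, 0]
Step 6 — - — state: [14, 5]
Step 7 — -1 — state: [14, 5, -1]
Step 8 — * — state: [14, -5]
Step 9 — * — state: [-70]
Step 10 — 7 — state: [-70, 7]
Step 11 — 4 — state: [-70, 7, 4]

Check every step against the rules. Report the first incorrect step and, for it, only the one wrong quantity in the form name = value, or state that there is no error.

Recomputing the run from the initial state:
step 1: [7]
step 2: [7, 7]
step 3: [14]
step 4: [14, 5]
step 5: [14, 5, 0]
step 6: [14, 5]
step 7: [14, 5, -1]
step 8: [14, -5]
step 9: [-70]
step 10: [-70, 7]
step 11: [-70, 7, 4]
This matches the trace at every step.

no error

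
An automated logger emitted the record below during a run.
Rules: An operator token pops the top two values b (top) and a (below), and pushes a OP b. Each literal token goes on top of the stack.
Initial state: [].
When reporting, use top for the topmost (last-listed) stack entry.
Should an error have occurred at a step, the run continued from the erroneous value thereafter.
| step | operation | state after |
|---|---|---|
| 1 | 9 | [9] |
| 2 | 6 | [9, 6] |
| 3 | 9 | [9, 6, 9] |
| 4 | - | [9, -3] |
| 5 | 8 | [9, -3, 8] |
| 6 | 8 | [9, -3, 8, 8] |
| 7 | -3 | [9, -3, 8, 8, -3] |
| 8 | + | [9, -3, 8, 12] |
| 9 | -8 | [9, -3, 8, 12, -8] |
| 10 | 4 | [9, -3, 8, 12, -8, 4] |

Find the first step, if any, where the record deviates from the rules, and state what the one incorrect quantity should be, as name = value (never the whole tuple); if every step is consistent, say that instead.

step 8, top = 5

Recomputing the run from the initial state:
step 1: [9]
step 2: [9, 6]
step 3: [9, 6, 9]
step 4: [9, -3]
step 5: [9, -3, 8]
step 6: [9, -3, 8, 8]
step 7: [9, -3, 8, 8, -3]
step 8: [9, -3, 8, 5]
step 9: [9, -3, 8, 5, -8]
step 10: [9, -3, 8, 5, -8, 4]
The first disagreement with the record is at step 8, where the value should be top = 5.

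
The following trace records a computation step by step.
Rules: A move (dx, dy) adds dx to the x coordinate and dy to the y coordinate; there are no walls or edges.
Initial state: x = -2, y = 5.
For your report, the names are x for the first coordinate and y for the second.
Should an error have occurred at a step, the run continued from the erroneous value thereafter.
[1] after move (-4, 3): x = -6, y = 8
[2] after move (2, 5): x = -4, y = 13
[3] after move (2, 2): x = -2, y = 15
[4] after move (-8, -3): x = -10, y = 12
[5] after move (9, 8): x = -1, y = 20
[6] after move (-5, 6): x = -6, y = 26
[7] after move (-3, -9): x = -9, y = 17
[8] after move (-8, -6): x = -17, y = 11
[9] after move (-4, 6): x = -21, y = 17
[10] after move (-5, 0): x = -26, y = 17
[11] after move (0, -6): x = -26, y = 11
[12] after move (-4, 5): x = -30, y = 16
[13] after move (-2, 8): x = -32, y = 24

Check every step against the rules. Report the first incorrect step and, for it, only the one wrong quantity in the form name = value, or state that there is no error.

Step 1: x = -2 + (-4) = -6, y = 5 + (3) = 8 — in agreement.
Step 2: x = -6 + (2) = -4, y = 8 + (5) = 13 — consistent with the trace.
Step 3: x = -4 + (2) = -2, y = 13 + (2) = 15 — matches.
Step 4: x = -2 + (-8) = -10, y = 15 + (-3) = 12 — exactly as logged.
Step 5: x = -10 + (9) = -1, y = 12 + (8) = 20 — no discrepancy.
Step 6: x = -1 + (-5) = -6, y = 20 + (6) = 26 — consistent with the trace.
Step 7: x = -6 + (-3) = -9, y = 26 + (-9) = 17 — matches.
Step 8: x = -9 + (-8) = -17, y = 17 + (-6) = 11 — same as recorded.
Step 9: x = -17 + (-4) = -21, y = 11 + (6) = 17 — in agreement.
Step 10: x = -21 + (-5) = -26, y = 17 + (0) = 17 — in agreement.
Step 11: x = -26 + (0) = -26, y = 17 + (-6) = 11 — consistent with the trace.
Step 12: x = -26 + (-4) = -30, y = 11 + (5) = 16 — verified.
Step 13: x = -30 + (-2) = -32, y = 16 + (8) = 24 — consistent with the trace.
No step deviates from the rules.

no error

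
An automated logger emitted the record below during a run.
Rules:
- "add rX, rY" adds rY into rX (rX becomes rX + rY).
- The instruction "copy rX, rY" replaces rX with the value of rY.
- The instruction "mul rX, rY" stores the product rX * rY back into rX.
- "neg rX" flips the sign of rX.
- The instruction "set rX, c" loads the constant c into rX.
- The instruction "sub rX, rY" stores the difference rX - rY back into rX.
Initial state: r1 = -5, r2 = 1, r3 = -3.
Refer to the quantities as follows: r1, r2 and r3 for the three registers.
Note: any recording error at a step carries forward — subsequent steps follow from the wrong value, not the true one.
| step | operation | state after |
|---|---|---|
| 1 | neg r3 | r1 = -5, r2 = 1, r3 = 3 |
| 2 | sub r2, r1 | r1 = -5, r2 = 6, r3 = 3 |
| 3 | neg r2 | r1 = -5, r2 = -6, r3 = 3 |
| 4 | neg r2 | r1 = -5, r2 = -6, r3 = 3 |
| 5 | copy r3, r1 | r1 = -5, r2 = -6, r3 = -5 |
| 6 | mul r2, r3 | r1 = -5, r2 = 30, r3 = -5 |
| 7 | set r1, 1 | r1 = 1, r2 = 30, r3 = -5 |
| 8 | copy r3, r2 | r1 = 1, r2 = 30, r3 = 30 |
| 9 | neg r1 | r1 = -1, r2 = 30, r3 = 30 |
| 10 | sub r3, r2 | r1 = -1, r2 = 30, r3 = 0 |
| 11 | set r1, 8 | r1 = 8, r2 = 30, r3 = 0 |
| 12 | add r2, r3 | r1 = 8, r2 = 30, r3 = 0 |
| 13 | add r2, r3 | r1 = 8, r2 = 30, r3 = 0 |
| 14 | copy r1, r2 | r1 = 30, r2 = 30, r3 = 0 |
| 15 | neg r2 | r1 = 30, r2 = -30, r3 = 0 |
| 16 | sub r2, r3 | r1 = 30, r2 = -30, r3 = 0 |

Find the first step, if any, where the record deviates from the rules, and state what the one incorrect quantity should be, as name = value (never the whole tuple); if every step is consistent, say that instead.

step 4, r2 = 6

Step 1: r3 = -(-3) = 3 — matches.
Step 2: r2 = 1 - -5 = 6 — confirmed correct.
Step 3: r2 = -(6) = -6 — matches.
Step 4: r2 = -(-6) = 6 — the record disagrees here.
The earliest wrong entry is at step 4: it should read r2 = 6.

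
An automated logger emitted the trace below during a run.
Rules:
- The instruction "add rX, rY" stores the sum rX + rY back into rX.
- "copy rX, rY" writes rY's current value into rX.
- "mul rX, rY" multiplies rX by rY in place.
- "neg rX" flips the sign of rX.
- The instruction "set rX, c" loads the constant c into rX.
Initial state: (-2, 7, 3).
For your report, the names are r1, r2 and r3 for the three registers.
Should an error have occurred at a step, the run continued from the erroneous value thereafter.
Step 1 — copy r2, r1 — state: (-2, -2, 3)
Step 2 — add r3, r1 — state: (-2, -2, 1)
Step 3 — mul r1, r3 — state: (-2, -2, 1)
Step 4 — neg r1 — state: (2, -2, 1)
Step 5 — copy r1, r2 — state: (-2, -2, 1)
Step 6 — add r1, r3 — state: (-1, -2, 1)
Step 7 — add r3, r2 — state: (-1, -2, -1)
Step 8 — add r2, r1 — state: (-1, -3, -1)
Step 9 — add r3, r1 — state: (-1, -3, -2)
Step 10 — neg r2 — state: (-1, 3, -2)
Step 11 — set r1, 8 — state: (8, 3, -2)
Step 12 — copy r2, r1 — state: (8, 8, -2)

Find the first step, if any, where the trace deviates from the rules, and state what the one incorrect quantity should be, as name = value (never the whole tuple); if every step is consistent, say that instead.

no error

Step 1: r2 = -2 — consistent with the trace.
Step 2: r3 = 3 + -2 = 1 — consistent with the trace.
Step 3: r1 = -2 * 1 = -2 — same as recorded.
Step 4: r1 = -(-2) = 2 — consistent with the trace.
Step 5: r1 = -2 — confirmed correct.
Step 6: r1 = -2 + 1 = -1 — in agreement.
Step 7: r3 = 1 + -2 = -1 — same as recorded.
Step 8: r2 = -2 + -1 = -3 — checks out.
Step 9: r3 = -1 + -1 = -2 — no discrepancy.
Step 10: r2 = -(-3) = 3 — exactly as logged.
Step 11: r1 = 8 — in agreement.
Step 12: r2 = 8 — in agreement.
Each recorded entry agrees with the recomputation.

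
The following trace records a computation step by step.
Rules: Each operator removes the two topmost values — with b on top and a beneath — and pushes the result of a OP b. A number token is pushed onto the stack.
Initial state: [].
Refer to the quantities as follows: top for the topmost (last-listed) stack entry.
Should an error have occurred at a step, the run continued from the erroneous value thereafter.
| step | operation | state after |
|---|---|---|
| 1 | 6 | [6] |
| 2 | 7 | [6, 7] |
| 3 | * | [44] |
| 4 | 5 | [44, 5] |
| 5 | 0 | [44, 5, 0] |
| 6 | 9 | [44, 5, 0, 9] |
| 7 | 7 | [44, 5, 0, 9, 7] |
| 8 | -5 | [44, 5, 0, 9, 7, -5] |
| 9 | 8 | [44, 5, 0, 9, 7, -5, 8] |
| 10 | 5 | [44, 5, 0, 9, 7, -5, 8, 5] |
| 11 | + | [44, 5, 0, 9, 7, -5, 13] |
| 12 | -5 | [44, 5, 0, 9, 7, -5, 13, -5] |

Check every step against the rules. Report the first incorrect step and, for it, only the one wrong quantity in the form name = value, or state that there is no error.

step 3, top = 42

Recomputing the run from the initial state:
step 1: [6]
step 2: [6, 7]
step 3: [42]
step 4: [42, 5]
step 5: [42, 5, 0]
step 6: [42, 5, 0, 9]
step 7: [42, 5, 0, 9, 7]
step 8: [42, 5, 0, 9, 7, -5]
step 9: [42, 5, 0, 9, 7, -5, 8]
step 10: [42, 5, 0, 9, 7, -5, 8, 5]
step 11: [42, 5, 0, 9, 7, -5, 13]
step 12: [42, 5, 0, 9, 7, -5, 13, -5]
The first disagreement with the trace is at step 3, where the value should be top = 42.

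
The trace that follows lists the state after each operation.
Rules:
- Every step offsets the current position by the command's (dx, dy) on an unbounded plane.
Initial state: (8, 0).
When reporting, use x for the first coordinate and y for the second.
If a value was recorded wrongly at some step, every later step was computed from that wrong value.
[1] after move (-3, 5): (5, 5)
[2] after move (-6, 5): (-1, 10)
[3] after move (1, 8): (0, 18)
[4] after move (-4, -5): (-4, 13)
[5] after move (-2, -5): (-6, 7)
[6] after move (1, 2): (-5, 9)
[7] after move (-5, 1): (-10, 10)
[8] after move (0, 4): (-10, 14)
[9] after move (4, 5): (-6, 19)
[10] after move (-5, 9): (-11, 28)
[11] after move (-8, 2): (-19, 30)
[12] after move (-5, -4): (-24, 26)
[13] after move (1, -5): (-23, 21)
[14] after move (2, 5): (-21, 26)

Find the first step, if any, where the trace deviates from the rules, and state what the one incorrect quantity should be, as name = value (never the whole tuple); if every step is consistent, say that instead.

step 5, y = 8

Recomputing the run from the initial state:
step 1: x = 5, y = 5
step 2: x = -1, y = 10
step 3: x = 0, y = 18
step 4: x = -4, y = 13
step 5: x = -6, y = 8
step 6: x = -5, y = 10
step 7: x = -10, y = 11
step 8: x = -10, y = 15
step 9: x = -6, y = 20
step 10: x = -11, y = 29
step 11: x = -19, y = 31
step 12: x = -24, y = 27
step 13: x = -23, y = 22
step 14: x = -21, y = 27
The first disagreement with the trace is at step 5, where the value should be y = 8.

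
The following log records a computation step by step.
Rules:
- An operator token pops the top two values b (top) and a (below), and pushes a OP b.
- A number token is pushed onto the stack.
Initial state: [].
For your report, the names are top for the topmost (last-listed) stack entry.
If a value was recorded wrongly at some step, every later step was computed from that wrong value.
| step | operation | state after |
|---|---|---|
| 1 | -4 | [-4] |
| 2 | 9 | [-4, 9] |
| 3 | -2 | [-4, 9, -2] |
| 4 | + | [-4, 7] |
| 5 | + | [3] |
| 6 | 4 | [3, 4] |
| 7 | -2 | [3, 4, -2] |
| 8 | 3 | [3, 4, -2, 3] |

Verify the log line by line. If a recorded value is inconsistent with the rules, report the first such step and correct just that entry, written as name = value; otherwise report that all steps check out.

no error

Recomputing the run from the initial state:
step 1: [-4]
step 2: [-4, 9]
step 3: [-4, 9, -2]
step 4: [-4, 7]
step 5: [3]
step 6: [3, 4]
step 7: [3, 4, -2]
step 8: [3, 4, -2, 3]
This matches the log at every step.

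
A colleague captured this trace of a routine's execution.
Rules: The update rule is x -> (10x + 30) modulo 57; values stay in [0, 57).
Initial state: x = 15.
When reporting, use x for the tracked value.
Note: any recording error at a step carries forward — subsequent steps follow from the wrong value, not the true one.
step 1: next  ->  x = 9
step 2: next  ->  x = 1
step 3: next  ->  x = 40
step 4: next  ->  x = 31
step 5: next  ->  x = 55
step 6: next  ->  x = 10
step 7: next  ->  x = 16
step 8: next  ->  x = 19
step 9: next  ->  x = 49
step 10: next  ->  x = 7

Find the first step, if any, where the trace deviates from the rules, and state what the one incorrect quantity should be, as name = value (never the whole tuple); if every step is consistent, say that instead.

1. x = (10*15 + 30) mod 57 = 9 (in agreement)
2. x = (10*9 + 30) mod 57 = 6 (the trace disagrees here)
First deviation found at step 2; the corrected entry is x = 6.

step 2, x = 6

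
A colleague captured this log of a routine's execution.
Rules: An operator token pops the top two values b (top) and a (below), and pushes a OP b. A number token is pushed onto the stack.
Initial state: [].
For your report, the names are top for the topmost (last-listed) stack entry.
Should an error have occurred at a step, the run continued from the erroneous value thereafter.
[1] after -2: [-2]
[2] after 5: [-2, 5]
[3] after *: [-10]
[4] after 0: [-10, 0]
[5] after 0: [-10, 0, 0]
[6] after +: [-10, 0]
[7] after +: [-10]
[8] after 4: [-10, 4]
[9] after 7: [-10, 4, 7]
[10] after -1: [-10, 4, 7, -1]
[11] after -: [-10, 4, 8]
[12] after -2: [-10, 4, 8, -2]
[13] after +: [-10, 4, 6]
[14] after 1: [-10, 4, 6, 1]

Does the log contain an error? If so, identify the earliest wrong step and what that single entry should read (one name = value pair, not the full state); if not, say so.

no error

1. push -2: top = -2 (verified)
2. push 5: top = 5 (exactly as logged)
3. -2 * 5 = -10 (checks out)
4. push 0: top = 0 (same as recorded)
5. push 0: top = 0 (exactly as logged)
6. 0 + 0 = 0 (confirmed correct)
7. -10 + 0 = -10 (same as recorded)
8. push 4: top = 4 (confirmed correct)
9. push 7: top = 7 (consistent with the log)
10. push -1: top = -1 (confirmed correct)
11. 7 - -1 = 8 (no discrepancy)
12. push -2: top = -2 (exactly as logged)
13. 8 + -2 = 6 (same as recorded)
14. push 1: top = 1 (matches)
The recomputation confirms every line.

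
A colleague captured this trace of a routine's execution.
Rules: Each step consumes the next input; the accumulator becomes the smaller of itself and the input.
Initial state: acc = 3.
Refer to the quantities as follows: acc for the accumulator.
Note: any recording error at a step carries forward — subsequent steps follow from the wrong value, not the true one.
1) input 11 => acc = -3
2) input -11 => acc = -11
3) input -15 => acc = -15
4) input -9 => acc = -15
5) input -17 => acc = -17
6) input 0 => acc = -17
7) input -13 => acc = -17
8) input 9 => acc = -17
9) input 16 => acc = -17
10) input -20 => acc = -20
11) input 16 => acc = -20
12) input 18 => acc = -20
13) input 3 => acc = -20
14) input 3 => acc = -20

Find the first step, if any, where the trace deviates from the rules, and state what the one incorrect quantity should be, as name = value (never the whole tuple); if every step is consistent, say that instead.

Recomputing the run from the initial state:
step 1: acc = 3
step 2: acc = -11
step 3: acc = -15
step 4: acc = -15
step 5: acc = -17
step 6: acc = -17
step 7: acc = -17
step 8: acc = -17
step 9: acc = -17
step 10: acc = -20
step 11: acc = -20
step 12: acc = -20
step 13: acc = -20
step 14: acc = -20
The first disagreement with the trace is at step 1, where the value should be acc = 3.

step 1, acc = 3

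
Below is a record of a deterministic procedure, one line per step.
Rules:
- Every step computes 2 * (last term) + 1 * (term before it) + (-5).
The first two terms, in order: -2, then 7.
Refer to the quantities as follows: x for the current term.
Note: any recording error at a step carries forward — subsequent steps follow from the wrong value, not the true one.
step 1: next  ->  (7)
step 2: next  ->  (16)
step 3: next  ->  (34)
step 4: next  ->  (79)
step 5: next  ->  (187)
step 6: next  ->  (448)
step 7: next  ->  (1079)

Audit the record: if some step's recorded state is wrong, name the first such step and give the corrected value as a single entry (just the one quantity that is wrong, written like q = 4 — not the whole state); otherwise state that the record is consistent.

Recomputing the run from the initial state:
step 1: x = 7
step 2: x = 16
step 3: x = 34
step 4: x = 79
step 5: x = 187
step 6: x = 448
step 7: x = 1078
The first disagreement with the record is at step 7, where the value should be x = 1078.

step 7, x = 1078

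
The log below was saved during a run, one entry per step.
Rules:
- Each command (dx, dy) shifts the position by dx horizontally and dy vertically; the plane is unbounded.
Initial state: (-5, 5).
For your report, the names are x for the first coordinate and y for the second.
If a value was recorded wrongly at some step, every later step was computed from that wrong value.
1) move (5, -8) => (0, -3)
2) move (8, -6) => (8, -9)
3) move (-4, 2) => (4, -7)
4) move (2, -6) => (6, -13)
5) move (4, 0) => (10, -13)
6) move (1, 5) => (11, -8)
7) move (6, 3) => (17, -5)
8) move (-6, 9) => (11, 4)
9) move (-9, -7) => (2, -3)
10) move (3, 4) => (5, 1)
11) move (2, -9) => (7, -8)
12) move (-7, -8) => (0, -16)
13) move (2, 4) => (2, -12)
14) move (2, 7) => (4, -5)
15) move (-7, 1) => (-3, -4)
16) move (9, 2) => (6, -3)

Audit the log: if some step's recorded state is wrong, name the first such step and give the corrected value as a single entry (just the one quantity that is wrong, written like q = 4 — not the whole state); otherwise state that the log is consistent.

Step 1: x = -5 + (5) = 0, y = 5 + (-8) = -3 — confirmed correct.
Step 2: x = 0 + (8) = 8, y = -3 + (-6) = -9 — in agreement.
Step 3: x = 8 + (-4) = 4, y = -9 + (2) = -7 — checks out.
Step 4: x = 4 + (2) = 6, y = -7 + (-6) = -13 — consistent with the log.
Step 5: x = 6 + (4) = 10, y = -13 + (0) = -13 — matches.
Step 6: x = 10 + (1) = 11, y = -13 + (5) = -8 — confirmed correct.
Step 7: x = 11 + (6) = 17, y = -8 + (3) = -5 — confirmed correct.
Step 8: x = 17 + (-6) = 11, y = -5 + (9) = 4 — consistent with the log.
Step 9: x = 11 + (-9) = 2, y = 4 + (-7) = -3 — agrees with the log.
Step 10: x = 2 + (3) = 5, y = -3 + (4) = 1 — exactly as logged.
Step 11: x = 5 + (2) = 7, y = 1 + (-9) = -8 — same as recorded.
Step 12: x = 7 + (-7) = 0, y = -8 + (-8) = -16 — in agreement.
Step 13: x = 0 + (2) = 2, y = -16 + (4) = -12 — exactly as logged.
Step 14: x = 2 + (2) = 4, y = -12 + (7) = -5 — in agreement.
Step 15: x = 4 + (-7) = -3, y = -5 + (1) = -4 — in agreement.
Step 16: x = -3 + (9) = 6, y = -4 + (2) = -2 — the entry is off here.
So the first discrepancy is step 16, where the right value is y = -2.

step 16, y = -2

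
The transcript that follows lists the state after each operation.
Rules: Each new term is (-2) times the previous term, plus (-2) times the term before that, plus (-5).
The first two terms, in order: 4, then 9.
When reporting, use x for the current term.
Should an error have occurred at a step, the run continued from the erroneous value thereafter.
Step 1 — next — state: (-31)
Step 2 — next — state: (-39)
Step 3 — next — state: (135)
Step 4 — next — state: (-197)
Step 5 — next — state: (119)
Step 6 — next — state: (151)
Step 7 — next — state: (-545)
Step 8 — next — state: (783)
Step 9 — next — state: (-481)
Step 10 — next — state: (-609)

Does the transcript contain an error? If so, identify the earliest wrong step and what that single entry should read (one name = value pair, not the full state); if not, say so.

step 2, x = 39

step 1: x = -2*(9) + (-2)*(4) + (-5) = -31 -> verified
step 2: x = -2*(-31) + (-2)*(9) + (-5) = 39 -> a discrepancy with the transcript
First incorrect step: 2; the correct value is x = 39.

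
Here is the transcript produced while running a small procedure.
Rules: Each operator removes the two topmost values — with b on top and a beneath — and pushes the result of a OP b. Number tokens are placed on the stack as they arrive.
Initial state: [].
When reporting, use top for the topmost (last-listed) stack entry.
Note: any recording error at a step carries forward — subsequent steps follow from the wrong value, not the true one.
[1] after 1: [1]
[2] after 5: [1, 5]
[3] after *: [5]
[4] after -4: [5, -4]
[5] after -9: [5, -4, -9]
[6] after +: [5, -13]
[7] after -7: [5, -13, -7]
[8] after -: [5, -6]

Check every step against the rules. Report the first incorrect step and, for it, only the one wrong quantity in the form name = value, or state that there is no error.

Recomputing the run from the initial state:
step 1: [1]
step 2: [1, 5]
step 3: [5]
step 4: [5, -4]
step 5: [5, -4, -9]
step 6: [5, -13]
step 7: [5, -13, -7]
step 8: [5, -6]
This matches the transcript at every step.

no error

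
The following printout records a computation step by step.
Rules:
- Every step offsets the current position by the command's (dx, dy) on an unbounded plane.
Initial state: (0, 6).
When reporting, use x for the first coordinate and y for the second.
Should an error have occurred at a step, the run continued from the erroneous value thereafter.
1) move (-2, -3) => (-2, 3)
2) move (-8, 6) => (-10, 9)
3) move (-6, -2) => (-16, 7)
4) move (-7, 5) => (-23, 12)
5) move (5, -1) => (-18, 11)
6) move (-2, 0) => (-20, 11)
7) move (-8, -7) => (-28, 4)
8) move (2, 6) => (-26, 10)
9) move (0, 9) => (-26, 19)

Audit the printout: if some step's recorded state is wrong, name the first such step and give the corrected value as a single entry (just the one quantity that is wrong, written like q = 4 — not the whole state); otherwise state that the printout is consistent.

no error

Recomputing the run from the initial state:
step 1: x = -2, y = 3
step 2: x = -10, y = 9
step 3: x = -16, y = 7
step 4: x = -23, y = 12
step 5: x = -18, y = 11
step 6: x = -20, y = 11
step 7: x = -28, y = 4
step 8: x = -26, y = 10
step 9: x = -26, y = 19
This matches the printout at every step.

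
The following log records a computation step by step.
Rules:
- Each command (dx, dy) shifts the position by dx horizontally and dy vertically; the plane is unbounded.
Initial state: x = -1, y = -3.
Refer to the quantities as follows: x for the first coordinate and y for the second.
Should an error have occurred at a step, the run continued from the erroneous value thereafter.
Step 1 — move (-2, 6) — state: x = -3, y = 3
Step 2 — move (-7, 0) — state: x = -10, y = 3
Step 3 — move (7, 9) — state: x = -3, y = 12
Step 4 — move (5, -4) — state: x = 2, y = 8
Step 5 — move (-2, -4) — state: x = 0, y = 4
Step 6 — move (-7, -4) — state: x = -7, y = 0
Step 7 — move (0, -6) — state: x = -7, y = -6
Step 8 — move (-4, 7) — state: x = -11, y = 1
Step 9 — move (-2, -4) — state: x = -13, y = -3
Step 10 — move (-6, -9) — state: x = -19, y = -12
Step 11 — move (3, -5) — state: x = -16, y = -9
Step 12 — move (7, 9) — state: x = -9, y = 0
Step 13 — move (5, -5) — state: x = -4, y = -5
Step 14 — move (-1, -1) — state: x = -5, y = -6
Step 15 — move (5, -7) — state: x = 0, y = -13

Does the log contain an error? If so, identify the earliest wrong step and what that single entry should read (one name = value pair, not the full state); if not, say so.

step 11, y = -17

Step 1: x = -1 + (-2) = -3, y = -3 + (6) = 3 — verified.
Step 2: x = -3 + (-7) = -10, y = 3 + (0) = 3 — no discrepancy.
Step 3: x = -10 + (7) = -3, y = 3 + (9) = 12 — consistent with the log.
Step 4: x = -3 + (5) = 2, y = 12 + (-4) = 8 — no discrepancy.
Step 5: x = 2 + (-2) = 0, y = 8 + (-4) = 4 — exactly as logged.
Step 6: x = 0 + (-7) = -7, y = 4 + (-4) = 0 — agrees with the log.
Step 7: x = -7 + (0) = -7, y = 0 + (-6) = -6 — verified.
Step 8: x = -7 + (-4) = -11, y = -6 + (7) = 1 — checks out.
Step 9: x = -11 + (-2) = -13, y = 1 + (-4) = -3 — confirmed correct.
Step 10: x = -13 + (-6) = -19, y = -3 + (-9) = -12 — in agreement.
Step 11: x = -19 + (3) = -16, y = -12 + (-5) = -17 — this is not what the log shows.
Step 11 is the first one off; corrected, y = -17.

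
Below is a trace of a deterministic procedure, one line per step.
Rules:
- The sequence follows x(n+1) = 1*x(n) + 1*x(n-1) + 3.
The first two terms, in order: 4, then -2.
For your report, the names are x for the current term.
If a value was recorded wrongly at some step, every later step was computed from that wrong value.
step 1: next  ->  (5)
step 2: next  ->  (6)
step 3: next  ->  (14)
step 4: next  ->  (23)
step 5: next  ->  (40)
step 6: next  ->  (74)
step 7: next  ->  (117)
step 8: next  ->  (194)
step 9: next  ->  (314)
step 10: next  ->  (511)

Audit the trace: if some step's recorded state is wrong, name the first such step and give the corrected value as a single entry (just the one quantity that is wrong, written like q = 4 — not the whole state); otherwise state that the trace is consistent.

step 6, x = 66

Recomputing the run from the initial state:
step 1: x = 5
step 2: x = 6
step 3: x = 14
step 4: x = 23
step 5: x = 40
step 6: x = 66
step 7: x = 109
step 8: x = 178
step 9: x = 290
step 10: x = 471
The first disagreement with the trace is at step 6, where the value should be x = 66.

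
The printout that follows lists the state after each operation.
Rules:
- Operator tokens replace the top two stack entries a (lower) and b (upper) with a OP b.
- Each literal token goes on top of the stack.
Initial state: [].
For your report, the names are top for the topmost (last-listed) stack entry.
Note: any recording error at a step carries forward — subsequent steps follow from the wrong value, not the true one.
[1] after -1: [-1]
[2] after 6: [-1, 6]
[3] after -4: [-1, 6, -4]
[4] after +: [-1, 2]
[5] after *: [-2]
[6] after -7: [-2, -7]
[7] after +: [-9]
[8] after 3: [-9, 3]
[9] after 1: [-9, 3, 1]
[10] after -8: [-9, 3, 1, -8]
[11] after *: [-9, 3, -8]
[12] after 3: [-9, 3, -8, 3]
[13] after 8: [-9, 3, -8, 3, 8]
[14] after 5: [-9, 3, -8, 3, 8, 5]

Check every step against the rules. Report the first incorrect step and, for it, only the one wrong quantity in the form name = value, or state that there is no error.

Recomputing the run from the initial state:
step 1: [-1]
step 2: [-1, 6]
step 3: [-1, 6, -4]
step 4: [-1, 2]
step 5: [-2]
step 6: [-2, -7]
step 7: [-9]
step 8: [-9, 3]
step 9: [-9, 3, 1]
step 10: [-9, 3, 1, -8]
step 11: [-9, 3, -8]
step 12: [-9, 3, -8, 3]
step 13: [-9, 3, -8, 3, 8]
step 14: [-9, 3, -8, 3, 8, 5]
This matches the printout at every step.

no error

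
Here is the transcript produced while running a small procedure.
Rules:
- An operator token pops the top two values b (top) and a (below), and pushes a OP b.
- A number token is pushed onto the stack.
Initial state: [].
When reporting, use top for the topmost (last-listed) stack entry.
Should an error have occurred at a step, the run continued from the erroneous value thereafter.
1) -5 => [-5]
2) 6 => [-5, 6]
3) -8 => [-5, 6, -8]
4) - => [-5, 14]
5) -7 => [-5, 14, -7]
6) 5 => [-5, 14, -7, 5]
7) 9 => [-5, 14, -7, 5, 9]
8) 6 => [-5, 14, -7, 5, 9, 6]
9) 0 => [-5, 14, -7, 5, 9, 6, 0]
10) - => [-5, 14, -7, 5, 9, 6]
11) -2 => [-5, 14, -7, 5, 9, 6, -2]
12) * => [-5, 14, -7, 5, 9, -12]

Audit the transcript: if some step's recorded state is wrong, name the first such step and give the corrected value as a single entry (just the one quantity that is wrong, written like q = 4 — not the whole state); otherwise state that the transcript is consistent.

no error

Step 1: push -5: top = -5 — confirmed correct.
Step 2: push 6: top = 6 — in agreement.
Step 3: push -8: top = -8 — verified.
Step 4: 6 - -8 = 14 — consistent with the transcript.
Step 5: push -7: top = -7 — no discrepancy.
Step 6: push 5: top = 5 — consistent with the transcript.
Step 7: push 9: top = 9 — same as recorded.
Step 8: push 6: top = 6 — no discrepancy.
Step 9: push 0: top = 0 — same as recorded.
Step 10: 6 - 0 = 6 — matches.
Step 11: push -2: top = -2 — consistent with the transcript.
Step 12: 6 * -2 = -12 — confirmed correct.
The recomputation confirms every line.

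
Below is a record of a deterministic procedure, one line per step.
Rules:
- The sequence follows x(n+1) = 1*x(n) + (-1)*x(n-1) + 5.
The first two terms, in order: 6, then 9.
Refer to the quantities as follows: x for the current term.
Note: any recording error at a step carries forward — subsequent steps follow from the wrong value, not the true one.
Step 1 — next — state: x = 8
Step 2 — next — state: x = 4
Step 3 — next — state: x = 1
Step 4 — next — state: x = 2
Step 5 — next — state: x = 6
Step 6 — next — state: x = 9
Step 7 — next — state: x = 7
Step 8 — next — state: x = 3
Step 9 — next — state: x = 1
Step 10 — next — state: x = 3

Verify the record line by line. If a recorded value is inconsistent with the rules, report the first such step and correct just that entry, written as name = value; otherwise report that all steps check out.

step 7, x = 8

1. x = 1*(9) + (-1)*(6) + (5) = 8 (verified)
2. x = 1*(8) + (-1)*(9) + (5) = 4 (in agreement)
3. x = 1*(4) + (-1)*(8) + (5) = 1 (verified)
4. x = 1*(1) + (-1)*(4) + (5) = 2 (exactly as logged)
5. x = 1*(2) + (-1)*(1) + (5) = 6 (checks out)
6. x = 1*(6) + (-1)*(2) + (5) = 9 (exactly as logged)
7. x = 1*(9) + (-1)*(6) + (5) = 8 (first mismatch against the record)
The audit stops at step 7: the recorded entry is wrong and should be x = 8.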